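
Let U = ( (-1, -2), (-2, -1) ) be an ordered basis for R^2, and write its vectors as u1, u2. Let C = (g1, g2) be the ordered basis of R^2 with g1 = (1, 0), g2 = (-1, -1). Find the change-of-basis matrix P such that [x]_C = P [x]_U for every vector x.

[[1, -1], [2, 1]]

Let M have columns uj and N have columns gj. Then for every x, N [x]_C = x = M [x]_U, so P = N^(-1) M.
Since det N = -1, N^(-1) has integer entries; multiplying gives P = [[1, -1], [2, 1]].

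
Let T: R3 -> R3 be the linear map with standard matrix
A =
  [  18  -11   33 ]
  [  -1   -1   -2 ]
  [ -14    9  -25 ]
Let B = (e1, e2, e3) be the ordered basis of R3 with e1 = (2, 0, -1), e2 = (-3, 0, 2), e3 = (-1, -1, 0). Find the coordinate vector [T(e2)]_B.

Column 2 of [T]_B is the B-coordinate vector of T(e2).
In standard coordinates T(e2) = A e2 = (12, -1, -8).
Converting to B: (12, -1, -8) = 2e1 - 3e2 + e3, so the coordinate vector is (2, -3, 1).

(2, -3, 1)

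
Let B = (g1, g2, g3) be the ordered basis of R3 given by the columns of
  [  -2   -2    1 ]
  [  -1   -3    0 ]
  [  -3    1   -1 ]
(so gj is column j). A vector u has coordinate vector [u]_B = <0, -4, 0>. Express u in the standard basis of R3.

By definition u = 0·g1 - 4g2 + 0·g3.
Summing componentwise gives <8, 12, -4>.

<8, 12, -4>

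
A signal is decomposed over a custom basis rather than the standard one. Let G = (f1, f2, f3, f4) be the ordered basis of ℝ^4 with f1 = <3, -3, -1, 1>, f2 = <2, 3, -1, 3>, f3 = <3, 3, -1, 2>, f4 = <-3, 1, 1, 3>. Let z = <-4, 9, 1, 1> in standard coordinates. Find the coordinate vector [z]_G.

[z]_G is the unique c with M c = z, where M has columns f1, ..., f4.
Row-reducing the augmented matrix [M | z] gives c = (-2, 1, 0, 0).
Check: -2f1 + f2 + 0·f3 + 0·f4 = <-4, 9, 1, 1>.

<-2, 1, 0, 0>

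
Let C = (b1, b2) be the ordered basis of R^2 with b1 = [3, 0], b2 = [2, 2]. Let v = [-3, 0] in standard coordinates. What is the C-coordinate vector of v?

We seek scalars with c_1 b1 + c_2 b2 = v; equivalently solve M c = v where the columns of M are b1, b2.
System: 3c_1 + 2c_2 = -3, 0c_1 + 2c_2 = 0; solving gives c_1 = -1, c_2 = 0.
Check: -b1 + 0·b2 = [-3, 0].

[-1, 0]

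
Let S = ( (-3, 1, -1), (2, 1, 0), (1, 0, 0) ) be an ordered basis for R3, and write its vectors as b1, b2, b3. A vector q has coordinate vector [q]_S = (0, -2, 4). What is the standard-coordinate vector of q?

By definition q = 0·b1 - 2b2 + 4b3.
Summing componentwise gives (0, -2, 0).

(0, -2, 0)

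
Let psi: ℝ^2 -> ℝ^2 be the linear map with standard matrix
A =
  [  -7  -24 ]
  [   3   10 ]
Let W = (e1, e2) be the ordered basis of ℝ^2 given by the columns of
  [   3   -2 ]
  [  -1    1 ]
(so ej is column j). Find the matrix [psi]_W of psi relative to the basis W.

Let P have columns e1, e2. Then [psi]_W = P^(-1) A P.
Here det P = 1, so P^(-1) is integer; computing A P first and then P^(-1)(A P) gives [[1, -2], [0, 2]].

[[1, -2], [0, 2]]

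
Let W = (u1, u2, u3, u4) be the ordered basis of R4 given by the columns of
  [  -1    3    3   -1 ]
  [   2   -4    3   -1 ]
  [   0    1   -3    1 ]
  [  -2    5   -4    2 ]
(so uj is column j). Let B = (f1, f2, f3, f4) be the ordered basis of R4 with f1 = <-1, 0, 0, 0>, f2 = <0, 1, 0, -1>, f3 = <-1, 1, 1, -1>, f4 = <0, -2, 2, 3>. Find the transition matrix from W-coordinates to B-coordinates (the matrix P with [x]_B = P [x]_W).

[[1, -2, -2, 2], [2, -1, 2, 2], [0, -1, -1, -1], [0, 1, -1, 1]]

Column j of P is [uj]_B, since P maps W-coordinates to B-coordinates.
Expressing u1 in B: u1 = f1 + 2f2 + 0·f3 + 0·f4, so column 1 of P is <1, 2, 0, 0>.
Doing the same for each uj gives P = [[1, -2, -2, 2], [2, -1, 2, 2], [0, -1, -1, -1], [0, 1, -1, 1]].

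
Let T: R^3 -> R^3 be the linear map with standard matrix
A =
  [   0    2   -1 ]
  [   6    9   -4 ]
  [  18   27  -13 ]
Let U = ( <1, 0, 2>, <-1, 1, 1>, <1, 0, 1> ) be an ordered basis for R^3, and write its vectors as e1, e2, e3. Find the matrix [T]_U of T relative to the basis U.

Let P have columns e1, ..., e3. Then [T]_U = P^(-1) A P.
Here det P = -1, so P^(-1) is integer; computing A P first and then P^(-1)(A P) gives [[-2, -3, 2], [-2, -1, 2], [-2, 3, -1]].

[[-2, -3, 2], [-2, -1, 2], [-2, 3, -1]]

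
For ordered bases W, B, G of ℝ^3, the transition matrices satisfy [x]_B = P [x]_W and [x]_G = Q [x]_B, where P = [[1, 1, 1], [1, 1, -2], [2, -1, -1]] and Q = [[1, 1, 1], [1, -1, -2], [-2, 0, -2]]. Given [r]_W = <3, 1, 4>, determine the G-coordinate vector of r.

Apply P to get B-coordinates <8, -4, 1>, then Q to get G-coordinates.
The result is [r]_G = <5, 10, -18>.

<5, 10, -18>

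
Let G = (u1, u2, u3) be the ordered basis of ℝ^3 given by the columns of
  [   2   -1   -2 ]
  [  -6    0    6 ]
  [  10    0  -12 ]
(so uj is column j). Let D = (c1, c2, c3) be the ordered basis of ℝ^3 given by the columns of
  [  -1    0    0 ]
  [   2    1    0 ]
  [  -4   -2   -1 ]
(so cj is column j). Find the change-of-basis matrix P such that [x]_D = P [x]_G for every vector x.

[[-2, 1, 2], [-2, -2, 2], [2, 0, 0]]

Column j of P is [uj]_D, since P maps G-coordinates to D-coordinates.
Expressing u1 in D: u1 = -2c1 - 2c2 + 2c3, so column 1 of P is <-2, -2, 2>.
Doing the same for each uj gives P = [[-2, 1, 2], [-2, -2, 2], [2, 0, 0]].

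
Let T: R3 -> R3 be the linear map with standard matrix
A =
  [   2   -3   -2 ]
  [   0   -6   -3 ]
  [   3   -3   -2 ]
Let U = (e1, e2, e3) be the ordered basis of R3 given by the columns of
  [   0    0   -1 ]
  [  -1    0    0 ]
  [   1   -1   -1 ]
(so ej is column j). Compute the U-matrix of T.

[[-3, -3, -3], [-3, -3, -2], [-1, -2, 0]]

Let P have columns e1, ..., e3. Then [T]_U = P^(-1) A P.
Here det P = -1, so P^(-1) is integer; computing A P first and then P^(-1)(A P) gives [[-3, -3, -3], [-3, -3, -2], [-1, -2, 0]].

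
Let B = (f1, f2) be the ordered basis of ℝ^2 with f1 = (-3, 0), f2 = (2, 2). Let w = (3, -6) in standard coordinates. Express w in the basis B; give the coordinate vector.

(-3, -3)

We seek scalars with c_1 f1 + c_2 f2 = w; equivalently solve M c = w where the columns of M are f1, f2.
System: -3c_1 + 2c_2 = 3, 0c_1 + 2c_2 = -6; solving gives c_1 = -3, c_2 = -3.
Check: -3f1 - 3f2 = (3, -6).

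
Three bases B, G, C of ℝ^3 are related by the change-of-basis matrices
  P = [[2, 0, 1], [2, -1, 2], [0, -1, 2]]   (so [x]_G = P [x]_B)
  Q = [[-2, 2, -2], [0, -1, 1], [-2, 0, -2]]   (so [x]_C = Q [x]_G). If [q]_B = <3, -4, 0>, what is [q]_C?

<0, -6, -20>

Apply P to get G-coordinates <6, 10, 4>, then Q to get C-coordinates.
The result is [q]_C = <0, -6, -20>.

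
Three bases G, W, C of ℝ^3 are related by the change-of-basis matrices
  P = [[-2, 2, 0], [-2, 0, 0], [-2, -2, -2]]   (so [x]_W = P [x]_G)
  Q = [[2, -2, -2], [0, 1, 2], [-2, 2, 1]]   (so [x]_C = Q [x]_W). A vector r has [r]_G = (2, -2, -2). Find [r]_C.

Apply P to get W-coordinates (-8, -4, 4), then Q to get C-coordinates.
The result is [r]_C = (-16, 4, 12).

(-16, 4, 12)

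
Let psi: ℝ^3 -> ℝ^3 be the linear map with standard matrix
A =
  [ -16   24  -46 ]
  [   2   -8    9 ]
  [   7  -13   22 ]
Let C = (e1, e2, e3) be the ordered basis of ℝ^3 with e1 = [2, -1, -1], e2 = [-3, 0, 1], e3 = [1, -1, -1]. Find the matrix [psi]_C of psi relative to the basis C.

With P the matrix whose columns are e1, ..., e3, [psi]_C = P^(-1) A P.
Column by column: psi(e1) = A e1 = [-10, 3, 5]; its C-coordinates [-1, 2, -2] give column 1.
Continuing for each basis vector yields [psi]_C = [[-1, -1, -2], [2, -2, -3], [-2, -2, 1]].

[[-1, -1, -2], [2, -2, -3], [-2, -2, 1]]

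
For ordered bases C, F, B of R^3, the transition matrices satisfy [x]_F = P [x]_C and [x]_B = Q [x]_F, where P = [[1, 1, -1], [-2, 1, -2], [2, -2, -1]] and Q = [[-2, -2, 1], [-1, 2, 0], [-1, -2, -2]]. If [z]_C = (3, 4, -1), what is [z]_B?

First [z]_F = P [z]_C = (8, 0, -1).
Then [z]_B = Q [z]_F = (-17, -8, -6).

(-17, -8, -6)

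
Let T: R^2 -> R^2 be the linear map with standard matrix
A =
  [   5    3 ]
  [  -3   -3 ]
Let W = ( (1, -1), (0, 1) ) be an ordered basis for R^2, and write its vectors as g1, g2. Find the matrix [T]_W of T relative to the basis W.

[[2, 3], [2, 0]]

Let P have columns g1, g2. Then [T]_W = P^(-1) A P.
Here det P = 1, so P^(-1) is integer; computing A P first and then P^(-1)(A P) gives [[2, 3], [2, 0]].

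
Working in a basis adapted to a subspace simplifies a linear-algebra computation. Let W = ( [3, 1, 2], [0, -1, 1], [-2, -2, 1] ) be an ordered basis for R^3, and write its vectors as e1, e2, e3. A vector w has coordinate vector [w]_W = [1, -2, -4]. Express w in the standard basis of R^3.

[11, 11, -4]

w = M [w]_W, where M has columns e1, ..., e3.
Carrying out the matrix-vector product, w = [11, 11, -4].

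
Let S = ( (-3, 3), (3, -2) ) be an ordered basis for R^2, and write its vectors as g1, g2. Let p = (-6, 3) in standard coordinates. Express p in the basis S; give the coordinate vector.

(-1, -3)

Write p = c_1 g1 + c_2 g2 and solve for the c_i.
System: -3c_1 + 3c_2 = -6, 3c_1 - 2c_2 = 3; solving gives c_1 = -1, c_2 = -3.
Check: -g1 - 3g2 = (-6, 3).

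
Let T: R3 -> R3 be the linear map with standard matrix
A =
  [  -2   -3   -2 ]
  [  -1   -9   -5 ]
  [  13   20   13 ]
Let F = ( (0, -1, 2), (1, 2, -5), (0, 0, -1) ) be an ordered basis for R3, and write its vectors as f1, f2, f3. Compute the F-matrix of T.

[[-1, -2, -1], [-1, 2, 2], [-3, -2, 1]]

The j-th column of [T]_F is [T(fj)]_F.
T(f1) = A f1 = (-1, -1, 6) = -f1 - f2 - 3f3, so column 1 is (-1, -1, -3).
Repeating for f2, f3 and assembling the columns gives [[-1, -2, -1], [-1, 2, 2], [-3, -2, 1]].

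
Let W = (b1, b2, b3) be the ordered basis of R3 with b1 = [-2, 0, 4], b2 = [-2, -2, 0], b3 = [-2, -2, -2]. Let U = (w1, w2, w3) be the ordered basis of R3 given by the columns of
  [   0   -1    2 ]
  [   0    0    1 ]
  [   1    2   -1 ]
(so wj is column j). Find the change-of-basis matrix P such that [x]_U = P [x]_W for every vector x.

[[0, 2, 0], [2, -2, -2], [0, -2, -2]]

Take x = bj: its W-coordinates are the j-th standard unit vector, so P e_j — column j of P — equals [bj]_U.
b1 = 0·w1 + 2w2 + 0·w3, giving column 1 = [0, 2, 0]; repeating for each j gives P = [[0, 2, 0], [2, -2, -2], [0, -2, -2]].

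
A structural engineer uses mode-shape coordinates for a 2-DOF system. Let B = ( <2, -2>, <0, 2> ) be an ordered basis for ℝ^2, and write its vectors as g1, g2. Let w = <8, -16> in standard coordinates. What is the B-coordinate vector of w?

[w]_B is the unique c with M c = w, where M has columns g1, g2.
System: 2c_1 + 0c_2 = 8, -2c_1 + 2c_2 = -16; solving gives c_1 = 4, c_2 = -4.
Check: 4g1 - 4g2 = <8, -16>.

<4, -4>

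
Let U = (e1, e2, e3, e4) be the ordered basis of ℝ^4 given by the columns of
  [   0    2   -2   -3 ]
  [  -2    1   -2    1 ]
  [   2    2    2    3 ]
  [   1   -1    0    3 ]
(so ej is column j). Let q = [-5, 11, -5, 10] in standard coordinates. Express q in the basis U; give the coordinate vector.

Write q = c_1 e1 + ... + c_4 e4 and solve for the c_i.
Gaussian elimination on [M | q] yields c = (-1, -2, -4, 3).
Check: -e1 - 2e2 - 4e3 + 3e4 = [-5, 11, -5, 10].

[-1, -2, -4, 3]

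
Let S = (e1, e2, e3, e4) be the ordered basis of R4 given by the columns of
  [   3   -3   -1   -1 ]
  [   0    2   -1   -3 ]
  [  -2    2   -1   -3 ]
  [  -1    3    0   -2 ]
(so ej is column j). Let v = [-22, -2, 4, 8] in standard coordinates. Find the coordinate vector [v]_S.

Write v = c_1 e1 + ... + c_4 e4 and solve for the c_i.
Solving this 4x4 system gives c = (-3, 3, 2, 2).
Check: -3e1 + 3e2 + 2e3 + 2e4 = [-22, -2, 4, 8].

[-3, 3, 2, 2]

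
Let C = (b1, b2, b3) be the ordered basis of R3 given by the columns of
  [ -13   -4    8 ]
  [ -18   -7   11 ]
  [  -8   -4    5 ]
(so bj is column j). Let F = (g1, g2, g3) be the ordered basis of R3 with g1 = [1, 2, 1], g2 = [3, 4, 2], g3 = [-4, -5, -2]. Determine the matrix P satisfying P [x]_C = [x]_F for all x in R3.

[[-2, -2, 1], [-1, -2, 1], [2, -1, -1]]

Take x = bj: its C-coordinates are the j-th standard unit vector, so P e_j — column j of P — equals [bj]_F.
b1 = -2g1 - g2 + 2g3, giving column 1 = [-2, -1, 2]; repeating for each j gives P = [[-2, -2, 1], [-1, -2, 1], [2, -1, -1]].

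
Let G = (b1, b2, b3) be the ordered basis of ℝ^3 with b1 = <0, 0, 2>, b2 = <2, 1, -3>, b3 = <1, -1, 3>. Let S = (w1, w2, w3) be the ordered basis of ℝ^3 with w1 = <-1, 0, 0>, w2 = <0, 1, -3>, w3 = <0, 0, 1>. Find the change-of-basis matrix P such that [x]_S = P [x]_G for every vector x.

Take x = bj: its G-coordinates are the j-th standard unit vector, so P e_j — column j of P — equals [bj]_S.
b1 = 0·w1 + 0·w2 + 2w3, giving column 1 = <0, 0, 2>; repeating for each j gives P = [[0, -2, -1], [0, 1, -1], [2, 0, 0]].

[[0, -2, -1], [0, 1, -1], [2, 0, 0]]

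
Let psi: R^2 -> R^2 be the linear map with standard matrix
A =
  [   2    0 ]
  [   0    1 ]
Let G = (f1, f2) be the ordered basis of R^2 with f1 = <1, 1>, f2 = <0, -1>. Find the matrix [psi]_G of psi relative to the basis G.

[[2, 0], [1, 1]]

Let P have columns f1, f2. Then [psi]_G = P^(-1) A P.
Here det P = -1, so P^(-1) is integer; computing A P first and then P^(-1)(A P) gives [[2, 0], [1, 1]].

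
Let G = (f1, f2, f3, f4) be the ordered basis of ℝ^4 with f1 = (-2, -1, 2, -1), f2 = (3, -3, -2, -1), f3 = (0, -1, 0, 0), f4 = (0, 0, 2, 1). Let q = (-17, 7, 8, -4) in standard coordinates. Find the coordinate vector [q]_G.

(4, -3, -2, -3)

[q]_G is the unique c with M c = q, where M has columns f1, ..., f4.
Solving this 4x4 system gives c = (4, -3, -2, -3).
Check: 4f1 - 3f2 - 2f3 - 3f4 = (-17, 7, 8, -4).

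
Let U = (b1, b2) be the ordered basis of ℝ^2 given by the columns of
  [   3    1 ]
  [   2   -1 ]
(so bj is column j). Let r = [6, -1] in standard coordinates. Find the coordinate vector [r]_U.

[r]_U is the unique c with M c = r, where M has columns b1, b2.
System: 3c_1 + c_2 = 6, 2c_1 - c_2 = -1; solving gives c_1 = 1, c_2 = 3.
Check: b1 + 3b2 = [6, -1].

[1, 3]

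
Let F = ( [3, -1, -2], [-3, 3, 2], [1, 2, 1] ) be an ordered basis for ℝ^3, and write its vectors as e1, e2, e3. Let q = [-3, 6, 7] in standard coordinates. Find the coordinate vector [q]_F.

Write q = c_1 e1 + ... + c_3 e3 and solve for the c_i.
Gaussian elimination on [M | q] yields c = (-3, -1, 3).
Check: -3e1 - e2 + 3e3 = [-3, 6, 7].

[-3, -1, 3]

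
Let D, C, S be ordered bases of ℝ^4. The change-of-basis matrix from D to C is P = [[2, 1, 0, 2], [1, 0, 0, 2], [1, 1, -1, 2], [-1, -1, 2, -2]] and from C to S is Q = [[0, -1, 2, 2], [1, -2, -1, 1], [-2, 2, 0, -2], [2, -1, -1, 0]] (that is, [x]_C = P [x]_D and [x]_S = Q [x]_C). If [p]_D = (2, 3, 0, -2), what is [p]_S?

Composing the changes, [p]_S = Q P [p]_D.
Q P = [[-1, 0, 2, -2], [-2, -1, 3, -6], [0, 0, -4, 4], [2, 1, 1, 0]]; applying this to (2, 3, 0, -2) gives (2, 5, -8, 7).

(2, 5, -8, 7)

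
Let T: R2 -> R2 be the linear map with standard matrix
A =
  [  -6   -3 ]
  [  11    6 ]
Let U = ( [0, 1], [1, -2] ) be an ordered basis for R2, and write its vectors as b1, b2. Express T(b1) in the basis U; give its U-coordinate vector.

Compute T(b1) = A b1 = [-3, 6] in standard coordinates.
Then write this in U-coordinates: solve for y in y_1 b1 + y_2 b2 = [-3, 6].
This gives y = [0, -3], which is column 1 of [T]_U.

[0, -3]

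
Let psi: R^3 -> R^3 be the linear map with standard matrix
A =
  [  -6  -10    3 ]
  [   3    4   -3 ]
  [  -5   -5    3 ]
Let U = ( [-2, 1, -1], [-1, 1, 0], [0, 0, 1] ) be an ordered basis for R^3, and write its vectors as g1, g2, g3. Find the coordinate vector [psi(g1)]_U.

Column 1 of [psi]_U is the U-coordinate vector of psi(g1).
In standard coordinates psi(g1) = A g1 = [-1, 1, 2].
Converting to U: [-1, 1, 2] = 0·g1 + g2 + 2g3, so the coordinate vector is [0, 1, 2].

[0, 1, 2]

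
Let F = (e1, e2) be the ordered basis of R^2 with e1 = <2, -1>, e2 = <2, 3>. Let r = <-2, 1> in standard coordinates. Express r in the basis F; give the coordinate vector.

<-1, 0>

Write r = c_1 e1 + c_2 e2 and solve for the c_i.
System: 2c_1 + 2c_2 = -2, -c_1 + 3c_2 = 1; solving gives c_1 = -1, c_2 = 0.
Check: -e1 + 0·e2 = <-2, 1>.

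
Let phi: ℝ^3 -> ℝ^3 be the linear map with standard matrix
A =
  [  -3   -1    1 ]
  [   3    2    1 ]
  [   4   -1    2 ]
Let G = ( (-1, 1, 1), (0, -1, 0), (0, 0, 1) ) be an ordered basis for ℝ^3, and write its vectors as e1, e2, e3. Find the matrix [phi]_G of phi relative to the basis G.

With P the matrix whose columns are e1, ..., e3, [phi]_G = P^(-1) A P.
Column by column: phi(e1) = A e1 = (3, 0, -3); its G-coordinates (-3, -3, 0) give column 1.
Continuing for each basis vector yields [phi]_G = [[-3, -1, -1], [-3, 1, -2], [0, 2, 3]].

[[-3, -1, -1], [-3, 1, -2], [0, 2, 3]]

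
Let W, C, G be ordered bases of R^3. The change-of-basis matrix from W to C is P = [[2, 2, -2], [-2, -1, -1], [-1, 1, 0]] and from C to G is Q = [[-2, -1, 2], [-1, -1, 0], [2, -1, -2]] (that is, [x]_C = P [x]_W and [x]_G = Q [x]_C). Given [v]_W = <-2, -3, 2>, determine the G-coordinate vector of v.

First [v]_C = P [v]_W = <-14, 5, -1>.
Then [v]_G = Q [v]_C = <21, 9, -31>.

<21, 9, -31>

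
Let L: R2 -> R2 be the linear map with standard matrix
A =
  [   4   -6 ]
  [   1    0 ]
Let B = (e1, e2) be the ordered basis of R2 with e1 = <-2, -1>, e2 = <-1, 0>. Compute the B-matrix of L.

The j-th column of [L]_B is [L(ej)]_B.
L(e1) = A e1 = <-2, -2> = 2e1 - 2e2, so column 1 is <2, -2>.
Repeating for e2 and assembling the columns gives [[2, 1], [-2, 2]].

[[2, 1], [-2, 2]]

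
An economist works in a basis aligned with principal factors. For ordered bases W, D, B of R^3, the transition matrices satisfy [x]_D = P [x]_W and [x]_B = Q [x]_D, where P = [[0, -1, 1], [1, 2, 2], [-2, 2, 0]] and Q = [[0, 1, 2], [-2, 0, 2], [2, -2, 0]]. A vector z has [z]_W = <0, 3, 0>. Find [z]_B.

<18, 18, -18>

Composing the changes, [z]_B = Q P [z]_W.
Q P = [[-3, 6, 2], [-4, 6, -2], [-2, -6, -2]]; applying this to <0, 3, 0> gives <18, 18, -18>.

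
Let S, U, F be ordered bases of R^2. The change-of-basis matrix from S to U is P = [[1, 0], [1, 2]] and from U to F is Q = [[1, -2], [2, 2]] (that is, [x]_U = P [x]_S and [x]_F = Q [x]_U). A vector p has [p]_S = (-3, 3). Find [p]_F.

First [p]_U = P [p]_S = (-3, 3).
Then [p]_F = Q [p]_U = (-9, 0).

(-9, 0)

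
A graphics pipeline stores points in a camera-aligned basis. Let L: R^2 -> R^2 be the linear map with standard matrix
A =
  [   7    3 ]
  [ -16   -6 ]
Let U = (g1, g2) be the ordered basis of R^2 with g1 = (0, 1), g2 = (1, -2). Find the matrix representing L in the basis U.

[[0, -2], [3, 1]]

Let P have columns g1, g2. Then [L]_U = P^(-1) A P.
Here det P = -1, so P^(-1) is integer; computing A P first and then P^(-1)(A P) gives [[0, -2], [3, 1]].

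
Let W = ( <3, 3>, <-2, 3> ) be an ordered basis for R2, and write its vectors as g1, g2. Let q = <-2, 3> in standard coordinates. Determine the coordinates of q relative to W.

<0, 1>

[q]_W is the unique c with M c = q, where M has columns g1, g2.
System: 3c_1 - 2c_2 = -2, 3c_1 + 3c_2 = 3; solving gives c_1 = 0, c_2 = 1.
Check: 0·g1 + g2 = <-2, 3>.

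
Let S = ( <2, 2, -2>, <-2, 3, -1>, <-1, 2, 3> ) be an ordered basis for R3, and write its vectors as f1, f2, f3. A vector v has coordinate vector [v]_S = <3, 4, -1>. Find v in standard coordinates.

<-1, 16, -13>

By definition v = 3f1 + 4f2 - f3.
Summing componentwise gives <-1, 16, -13>.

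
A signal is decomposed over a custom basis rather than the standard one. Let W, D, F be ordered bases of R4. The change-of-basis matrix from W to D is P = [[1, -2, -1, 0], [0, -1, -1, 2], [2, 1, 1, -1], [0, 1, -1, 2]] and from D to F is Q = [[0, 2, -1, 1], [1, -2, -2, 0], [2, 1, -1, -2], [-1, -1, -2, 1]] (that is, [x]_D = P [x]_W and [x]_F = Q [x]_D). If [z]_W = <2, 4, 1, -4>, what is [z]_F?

Composing the changes, [z]_F = Q P [z]_W.
Q P = [[-2, -2, -4, 7], [-3, -2, -1, -2], [0, -8, -2, -1], [-5, 2, -1, 2]]; applying this to <2, 4, 1, -4> gives <-44, -7, -30, -11>.

<-44, -7, -30, -11>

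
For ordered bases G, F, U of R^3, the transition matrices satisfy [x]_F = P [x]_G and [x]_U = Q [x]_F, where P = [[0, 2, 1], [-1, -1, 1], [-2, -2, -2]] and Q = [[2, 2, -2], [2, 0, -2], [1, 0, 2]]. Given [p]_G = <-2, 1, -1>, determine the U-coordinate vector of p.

First [p]_F = P [p]_G = <1, 0, 4>.
Then [p]_U = Q [p]_F = <-6, -6, 9>.

<-6, -6, 9>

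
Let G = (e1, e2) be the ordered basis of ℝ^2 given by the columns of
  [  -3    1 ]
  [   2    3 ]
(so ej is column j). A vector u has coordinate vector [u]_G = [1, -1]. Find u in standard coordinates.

[-4, -1]

By definition u = e1 - e2.
Summing componentwise gives [-4, -1].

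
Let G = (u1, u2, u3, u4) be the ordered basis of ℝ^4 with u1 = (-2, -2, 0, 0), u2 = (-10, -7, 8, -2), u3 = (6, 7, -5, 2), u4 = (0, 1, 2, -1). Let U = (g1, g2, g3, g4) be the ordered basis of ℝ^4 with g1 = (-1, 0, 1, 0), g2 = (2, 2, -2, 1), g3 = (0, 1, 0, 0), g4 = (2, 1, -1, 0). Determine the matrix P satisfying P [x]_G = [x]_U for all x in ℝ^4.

[[-2, 2, 0, 2], [0, -2, 2, -1], [0, -1, 2, 1], [-2, -2, 1, 2]]

Let M have columns uj and N have columns gj. Then for every x, N [x]_U = x = M [x]_G, so P = N^(-1) M.
Since det N = -1, N^(-1) has integer entries; multiplying gives P = [[-2, 2, 0, 2], [0, -2, 2, -1], [0, -1, 2, 1], [-2, -2, 1, 2]].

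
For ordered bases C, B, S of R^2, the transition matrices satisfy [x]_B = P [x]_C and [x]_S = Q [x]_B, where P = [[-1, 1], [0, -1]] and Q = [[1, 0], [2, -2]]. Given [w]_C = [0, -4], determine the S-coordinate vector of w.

Composing the changes, [w]_S = Q P [w]_C.
Q P = [[-1, 1], [-2, 4]]; applying this to [0, -4] gives [-4, -16].

[-4, -16]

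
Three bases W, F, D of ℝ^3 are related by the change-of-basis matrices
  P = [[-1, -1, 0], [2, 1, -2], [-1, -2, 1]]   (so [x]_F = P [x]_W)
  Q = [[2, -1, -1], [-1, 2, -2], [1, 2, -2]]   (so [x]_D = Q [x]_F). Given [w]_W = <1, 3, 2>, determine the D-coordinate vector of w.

<-4, 16, 8>

First [w]_F = P [w]_W = <-4, 1, -5>.
Then [w]_D = Q [w]_F = <-4, 16, 8>.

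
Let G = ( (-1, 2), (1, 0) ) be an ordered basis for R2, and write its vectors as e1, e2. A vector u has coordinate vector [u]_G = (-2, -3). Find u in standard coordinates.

(-1, -4)

The coordinates say u = -2e1 - 3e2; adding the scaled basis vectors gives (-1, -4).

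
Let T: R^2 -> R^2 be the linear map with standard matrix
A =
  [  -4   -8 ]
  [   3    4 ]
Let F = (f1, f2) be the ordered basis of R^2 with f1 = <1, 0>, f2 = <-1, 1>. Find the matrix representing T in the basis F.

With P the matrix whose columns are f1, f2, [T]_F = P^(-1) A P.
Column by column: T(f1) = A f1 = <-4, 3>; its F-coordinates <-1, 3> give column 1.
Continuing for each basis vector yields [T]_F = [[-1, -3], [3, 1]].

[[-1, -3], [3, 1]]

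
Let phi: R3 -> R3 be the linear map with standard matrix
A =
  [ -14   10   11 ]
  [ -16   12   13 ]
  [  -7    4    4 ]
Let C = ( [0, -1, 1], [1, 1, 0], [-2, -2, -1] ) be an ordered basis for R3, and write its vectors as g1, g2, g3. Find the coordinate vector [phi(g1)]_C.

Column 1 of [phi]_C is the C-coordinate vector of phi(g1).
In standard coordinates phi(g1) = A g1 = [1, 1, 0].
Converting to C: [1, 1, 0] = 0·g1 + g2 + 0·g3, so the coordinate vector is [0, 1, 0].

[0, 1, 0]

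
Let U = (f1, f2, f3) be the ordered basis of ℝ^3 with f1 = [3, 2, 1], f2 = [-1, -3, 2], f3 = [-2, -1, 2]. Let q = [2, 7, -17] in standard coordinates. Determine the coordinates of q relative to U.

[q]_U is the unique c with M c = q, where M has columns f1, ..., f3.
Solving this 3x3 system gives c = (-3, -3, -4).
Check: -3f1 - 3f2 - 4f3 = [2, 7, -17].

[-3, -3, -4]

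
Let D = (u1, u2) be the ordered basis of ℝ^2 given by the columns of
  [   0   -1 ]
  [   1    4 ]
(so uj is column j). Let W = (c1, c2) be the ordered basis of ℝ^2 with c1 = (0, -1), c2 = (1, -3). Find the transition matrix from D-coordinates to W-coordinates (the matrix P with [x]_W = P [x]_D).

[[-1, -1], [0, -1]]

Take x = uj: its D-coordinates are the j-th standard unit vector, so P e_j — column j of P — equals [uj]_W.
u1 = -c1 + 0·c2, giving column 1 = (-1, 0); repeating for each j gives P = [[-1, -1], [0, -1]].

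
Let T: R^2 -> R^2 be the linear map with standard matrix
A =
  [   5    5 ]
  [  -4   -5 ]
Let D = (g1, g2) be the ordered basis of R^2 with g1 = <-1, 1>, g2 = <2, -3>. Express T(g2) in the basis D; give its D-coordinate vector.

<1, -2>

Compute T(g2) = A g2 = <-5, 7> in standard coordinates.
Then write this in D-coordinates: solve for y in y_1 g1 + y_2 g2 = <-5, 7>.
This gives y = <1, -2>, which is column 2 of [T]_D.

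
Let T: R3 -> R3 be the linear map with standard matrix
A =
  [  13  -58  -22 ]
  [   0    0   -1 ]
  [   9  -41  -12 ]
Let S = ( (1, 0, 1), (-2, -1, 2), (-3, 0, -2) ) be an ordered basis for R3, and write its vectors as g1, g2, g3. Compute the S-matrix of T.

Let P have columns g1, ..., g3. Then [T]_S = P^(-1) A P.
Here det P = -1, so P^(-1) is integer; computing A P first and then P^(-1)(A P) gives [[-1, 1, 1], [1, 2, -2], [2, 3, 0]].

[[-1, 1, 1], [1, 2, -2], [2, 3, 0]]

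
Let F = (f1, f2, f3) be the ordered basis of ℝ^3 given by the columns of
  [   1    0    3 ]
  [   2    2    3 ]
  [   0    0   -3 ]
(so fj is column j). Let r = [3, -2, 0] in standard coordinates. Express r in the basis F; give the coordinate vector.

[3, -4, 0]

We seek scalars with c_1 f1 + ... + c_3 f3 = r; equivalently solve M c = r where the columns of M are f1, ..., f3.
Gaussian elimination on [M | r] yields c = (3, -4, 0).
Check: 3f1 - 4f2 + 0·f3 = [3, -2, 0].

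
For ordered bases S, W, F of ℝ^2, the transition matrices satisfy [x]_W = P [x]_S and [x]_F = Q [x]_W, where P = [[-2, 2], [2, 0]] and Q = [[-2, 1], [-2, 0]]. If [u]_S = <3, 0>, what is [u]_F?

<18, 12>

Apply P to get W-coordinates <-6, 6>, then Q to get F-coordinates.
The result is [u]_F = <18, 12>.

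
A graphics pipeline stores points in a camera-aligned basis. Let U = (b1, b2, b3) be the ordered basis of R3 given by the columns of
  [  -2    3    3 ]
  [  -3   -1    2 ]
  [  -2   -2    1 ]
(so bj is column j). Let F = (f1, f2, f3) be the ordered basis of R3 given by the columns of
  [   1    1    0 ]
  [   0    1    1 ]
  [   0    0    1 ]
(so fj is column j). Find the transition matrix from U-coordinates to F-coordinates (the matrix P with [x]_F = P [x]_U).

[[-1, 2, 2], [-1, 1, 1], [-2, -2, 1]]

Let M have columns bj and N have columns fj. Then for every x, N [x]_F = x = M [x]_U, so P = N^(-1) M.
Since det N = 1, N^(-1) has integer entries; multiplying gives P = [[-1, 2, 2], [-1, 1, 1], [-2, -2, 1]].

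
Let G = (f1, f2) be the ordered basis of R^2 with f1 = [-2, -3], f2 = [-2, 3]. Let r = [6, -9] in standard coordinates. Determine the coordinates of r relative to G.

[0, -3]

Write r = c_1 f1 + c_2 f2 and solve for the c_i.
System: -2c_1 - 2c_2 = 6, -3c_1 + 3c_2 = -9; solving gives c_1 = 0, c_2 = -3.
Check: 0·f1 - 3f2 = [6, -9].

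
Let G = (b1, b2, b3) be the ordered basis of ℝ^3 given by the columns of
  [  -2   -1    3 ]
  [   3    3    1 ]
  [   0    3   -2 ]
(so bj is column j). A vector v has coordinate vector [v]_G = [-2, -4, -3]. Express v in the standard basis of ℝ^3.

The coordinates say v = -2b1 - 4b2 - 3b3; adding the scaled basis vectors gives [-1, -21, -6].

[-1, -21, -6]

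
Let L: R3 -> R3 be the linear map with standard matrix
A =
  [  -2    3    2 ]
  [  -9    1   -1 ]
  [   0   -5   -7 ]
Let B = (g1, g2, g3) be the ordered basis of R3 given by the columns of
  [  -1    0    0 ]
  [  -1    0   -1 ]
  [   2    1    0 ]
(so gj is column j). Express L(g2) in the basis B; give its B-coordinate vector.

[-2, -3, 3]

Column 2 of [L]_B is the B-coordinate vector of L(g2).
In standard coordinates L(g2) = A g2 = [2, -1, -7].
Converting to B: [2, -1, -7] = -2g1 - 3g2 + 3g3, so the coordinate vector is [-2, -3, 3].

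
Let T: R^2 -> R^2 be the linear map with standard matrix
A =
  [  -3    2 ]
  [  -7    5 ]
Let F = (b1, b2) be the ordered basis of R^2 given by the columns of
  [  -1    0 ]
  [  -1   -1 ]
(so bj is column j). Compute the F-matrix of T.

[[-1, 2], [-1, 3]]

The j-th column of [T]_F is [T(bj)]_F.
T(b1) = A b1 = [1, 2] = -b1 - b2, so column 1 is [-1, -1].
Repeating for b2 and assembling the columns gives [[-1, 2], [-1, 3]].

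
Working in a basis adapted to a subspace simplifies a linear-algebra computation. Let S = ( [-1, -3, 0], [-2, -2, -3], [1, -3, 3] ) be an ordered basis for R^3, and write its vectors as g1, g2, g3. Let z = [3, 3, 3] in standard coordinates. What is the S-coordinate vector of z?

[-2, 0, 1]

Write z = c_1 g1 + ... + c_3 g3 and solve for the c_i.
Solving this 3x3 system gives c = (-2, 0, 1).
Check: -2g1 + 0·g2 + g3 = [3, 3, 3].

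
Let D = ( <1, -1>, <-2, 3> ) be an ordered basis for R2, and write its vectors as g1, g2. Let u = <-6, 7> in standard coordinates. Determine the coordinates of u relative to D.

[u]_D is the unique c with M c = u, where M has columns g1, g2.
System: c_1 - 2c_2 = -6, -c_1 + 3c_2 = 7; solving gives c_1 = -4, c_2 = 1.
Check: -4g1 + g2 = <-6, 7>.

<-4, 1>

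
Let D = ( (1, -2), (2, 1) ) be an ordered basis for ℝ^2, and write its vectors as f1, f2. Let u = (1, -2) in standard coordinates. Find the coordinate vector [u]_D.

Write u = c_1 f1 + c_2 f2 and solve for the c_i.
System: c_1 + 2c_2 = 1, -2c_1 + c_2 = -2; solving gives c_1 = 1, c_2 = 0.
Check: f1 + 0·f2 = (1, -2).

(1, 0)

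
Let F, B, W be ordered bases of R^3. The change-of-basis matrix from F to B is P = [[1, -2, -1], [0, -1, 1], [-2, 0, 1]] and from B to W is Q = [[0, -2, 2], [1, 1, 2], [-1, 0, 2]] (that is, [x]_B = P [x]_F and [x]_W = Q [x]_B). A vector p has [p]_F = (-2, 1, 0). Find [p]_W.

Apply P to get B-coordinates (-4, -1, 4), then Q to get W-coordinates.
The result is [p]_W = (10, 3, 12).

(10, 3, 12)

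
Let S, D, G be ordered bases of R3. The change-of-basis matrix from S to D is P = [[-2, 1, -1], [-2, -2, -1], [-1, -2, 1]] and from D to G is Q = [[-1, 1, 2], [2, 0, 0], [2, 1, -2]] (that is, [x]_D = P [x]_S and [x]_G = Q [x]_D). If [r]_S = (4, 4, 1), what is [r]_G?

Apply P to get D-coordinates (-5, -17, -11), then Q to get G-coordinates.
The result is [r]_G = (-34, -10, -5).

(-34, -10, -5)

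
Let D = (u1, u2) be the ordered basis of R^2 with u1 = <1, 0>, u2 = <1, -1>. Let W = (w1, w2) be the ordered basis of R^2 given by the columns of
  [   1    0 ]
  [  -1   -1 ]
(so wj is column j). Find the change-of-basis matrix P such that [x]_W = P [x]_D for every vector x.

[[1, 1], [-1, 0]]

Column j of P is [uj]_W, since P maps D-coordinates to W-coordinates.
Expressing u1 in W: u1 = w1 - w2, so column 1 of P is <1, -1>.
Doing the same for each uj gives P = [[1, 1], [-1, 0]].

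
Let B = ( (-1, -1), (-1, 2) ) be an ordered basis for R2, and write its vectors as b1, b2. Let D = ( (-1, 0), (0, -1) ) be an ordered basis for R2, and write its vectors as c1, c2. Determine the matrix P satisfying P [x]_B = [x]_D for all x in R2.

[[1, 1], [1, -2]]

Column j of P is [bj]_D, since P maps B-coordinates to D-coordinates.
Expressing b1 in D: b1 = c1 + c2, so column 1 of P is (1, 1).
Doing the same for each bj gives P = [[1, 1], [1, -2]].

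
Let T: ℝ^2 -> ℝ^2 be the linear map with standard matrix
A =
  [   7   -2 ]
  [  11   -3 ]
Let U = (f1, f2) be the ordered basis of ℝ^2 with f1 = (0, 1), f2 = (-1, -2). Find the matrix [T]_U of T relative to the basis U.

[[1, 1], [2, 3]]

Let P have columns f1, f2. Then [T]_U = P^(-1) A P.
Here det P = 1, so P^(-1) is integer; computing A P first and then P^(-1)(A P) gives [[1, 1], [2, 3]].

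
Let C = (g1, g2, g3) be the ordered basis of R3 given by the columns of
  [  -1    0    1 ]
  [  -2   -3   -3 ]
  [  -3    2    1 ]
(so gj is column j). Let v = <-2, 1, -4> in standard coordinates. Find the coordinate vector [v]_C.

Write v = c_1 g1 + ... + c_3 g3 and solve for the c_i.
Solving this 3x3 system gives c = (1, 0, -1).
Check: g1 + 0·g2 - g3 = <-2, 1, -4>.

<1, 0, -1>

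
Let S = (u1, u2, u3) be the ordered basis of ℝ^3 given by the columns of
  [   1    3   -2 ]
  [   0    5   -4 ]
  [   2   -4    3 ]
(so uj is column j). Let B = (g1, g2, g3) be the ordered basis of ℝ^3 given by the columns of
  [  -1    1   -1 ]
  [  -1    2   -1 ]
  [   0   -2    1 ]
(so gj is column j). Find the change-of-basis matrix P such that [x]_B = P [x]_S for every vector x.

[[-2, -1, 1], [-1, 2, -2], [0, 0, -1]]

Take x = uj: its S-coordinates are the j-th standard unit vector, so P e_j — column j of P — equals [uj]_B.
u1 = -2g1 - g2 + 0·g3, giving column 1 = [-2, -1, 0]; repeating for each j gives P = [[-2, -1, 1], [-1, 2, -2], [0, 0, -1]].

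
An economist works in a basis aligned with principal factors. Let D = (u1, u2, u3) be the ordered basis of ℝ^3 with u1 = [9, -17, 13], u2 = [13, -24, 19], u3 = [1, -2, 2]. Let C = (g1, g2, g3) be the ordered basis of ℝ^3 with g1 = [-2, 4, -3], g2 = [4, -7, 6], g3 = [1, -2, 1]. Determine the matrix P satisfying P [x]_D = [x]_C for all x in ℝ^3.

Column j of P is [uj]_C, since P maps D-coordinates to C-coordinates.
Expressing u1 in C: u1 = -2g1 + g2 + g3, so column 1 of P is [-2, 1, 1].
Doing the same for each uj gives P = [[-2, -2, -1], [1, 2, 0], [1, 1, -1]].

[[-2, -2, -1], [1, 2, 0], [1, 1, -1]]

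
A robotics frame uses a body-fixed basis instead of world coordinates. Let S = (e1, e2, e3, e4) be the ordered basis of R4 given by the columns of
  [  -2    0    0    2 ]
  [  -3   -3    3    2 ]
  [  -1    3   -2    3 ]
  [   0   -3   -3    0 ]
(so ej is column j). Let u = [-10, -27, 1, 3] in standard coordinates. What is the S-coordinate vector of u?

Write u = c_1 e1 + ... + c_4 e4 and solve for the c_i.
Gaussian elimination on [M | u] yields c = (2, 2, -3, -3).
Check: 2e1 + 2e2 - 3e3 - 3e4 = [-10, -27, 1, 3].

[2, 2, -3, -3]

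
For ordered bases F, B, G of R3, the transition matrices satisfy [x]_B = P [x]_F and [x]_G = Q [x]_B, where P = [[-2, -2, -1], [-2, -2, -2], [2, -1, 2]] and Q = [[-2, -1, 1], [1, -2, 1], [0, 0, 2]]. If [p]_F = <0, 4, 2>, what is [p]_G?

<32, 14, 0>

Apply P to get B-coordinates <-10, -12, 0>, then Q to get G-coordinates.
The result is [p]_G = <32, 14, 0>.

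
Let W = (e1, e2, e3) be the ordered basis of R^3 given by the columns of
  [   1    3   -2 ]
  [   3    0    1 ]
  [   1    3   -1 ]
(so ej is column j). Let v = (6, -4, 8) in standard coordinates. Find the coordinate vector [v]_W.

Write v = c_1 e1 + ... + c_3 e3 and solve for the c_i.
Solving this 3x3 system gives c = (-2, 4, 2).
Check: -2e1 + 4e2 + 2e3 = (6, -4, 8).

(-2, 4, 2)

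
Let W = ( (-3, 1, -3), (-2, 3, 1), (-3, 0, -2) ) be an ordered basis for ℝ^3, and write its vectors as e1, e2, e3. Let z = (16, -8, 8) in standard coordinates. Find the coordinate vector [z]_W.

(-2, -2, -2)

Write z = c_1 e1 + ... + c_3 e3 and solve for the c_i.
Row-reducing the augmented matrix [M | z] gives c = (-2, -2, -2).
Check: -2e1 - 2e2 - 2e3 = (16, -8, 8).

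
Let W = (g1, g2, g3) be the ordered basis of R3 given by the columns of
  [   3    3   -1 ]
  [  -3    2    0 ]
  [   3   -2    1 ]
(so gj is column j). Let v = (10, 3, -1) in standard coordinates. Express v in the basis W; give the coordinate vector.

Write v = c_1 g1 + ... + c_3 g3 and solve for the c_i.
Solving this 3x3 system gives c = (1, 3, 2).
Check: g1 + 3g2 + 2g3 = (10, 3, -1).

(1, 3, 2)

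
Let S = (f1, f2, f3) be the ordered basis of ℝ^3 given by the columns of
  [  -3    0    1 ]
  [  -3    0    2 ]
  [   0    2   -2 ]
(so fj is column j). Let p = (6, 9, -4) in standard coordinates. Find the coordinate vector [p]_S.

(-1, 1, 3)

We seek scalars with c_1 f1 + ... + c_3 f3 = p; equivalently solve M c = p where the columns of M are f1, ..., f3.
Solving this 3x3 system gives c = (-1, 1, 3).
Check: -f1 + f2 + 3f3 = (6, 9, -4).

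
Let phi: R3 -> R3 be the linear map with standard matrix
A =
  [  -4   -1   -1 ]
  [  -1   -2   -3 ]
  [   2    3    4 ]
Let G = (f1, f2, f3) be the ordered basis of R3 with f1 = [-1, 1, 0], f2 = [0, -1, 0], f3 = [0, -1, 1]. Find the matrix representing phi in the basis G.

Let P have columns f1, ..., f3. Then [phi]_G = P^(-1) A P.
Here det P = 1, so P^(-1) is integer; computing A P first and then P^(-1)(A P) gives [[-3, -1, 0], [-3, 0, 0], [1, -3, 1]].

[[-3, -1, 0], [-3, 0, 0], [1, -3, 1]]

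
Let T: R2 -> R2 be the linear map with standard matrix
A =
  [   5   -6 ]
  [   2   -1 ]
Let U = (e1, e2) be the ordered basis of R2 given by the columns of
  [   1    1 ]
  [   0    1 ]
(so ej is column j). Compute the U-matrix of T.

[[3, -2], [2, 1]]

Let P have columns e1, e2. Then [T]_U = P^(-1) A P.
Here det P = 1, so P^(-1) is integer; computing A P first and then P^(-1)(A P) gives [[3, -2], [2, 1]].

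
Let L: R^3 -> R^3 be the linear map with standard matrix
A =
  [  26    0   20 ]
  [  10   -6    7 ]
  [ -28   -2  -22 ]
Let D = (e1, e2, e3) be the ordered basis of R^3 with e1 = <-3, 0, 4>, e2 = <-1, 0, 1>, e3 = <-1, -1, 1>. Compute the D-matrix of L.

[[-2, 0, 2], [2, 3, 3], [2, 3, -3]]

With P the matrix whose columns are e1, ..., e3, [L]_D = P^(-1) A P.
Column by column: L(e1) = A e1 = <2, -2, -4>; its D-coordinates <-2, 2, 2> give column 1.
Continuing for each basis vector yields [L]_D = [[-2, 0, 2], [2, 3, 3], [2, 3, -3]].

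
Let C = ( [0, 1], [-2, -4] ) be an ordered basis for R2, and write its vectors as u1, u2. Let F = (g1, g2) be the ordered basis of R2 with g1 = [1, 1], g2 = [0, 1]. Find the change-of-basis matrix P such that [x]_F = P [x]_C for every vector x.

[[0, -2], [1, -2]]

Take x = uj: its C-coordinates are the j-th standard unit vector, so P e_j — column j of P — equals [uj]_F.
u1 = 0·g1 + g2, giving column 1 = [0, 1]; repeating for each j gives P = [[0, -2], [1, -2]].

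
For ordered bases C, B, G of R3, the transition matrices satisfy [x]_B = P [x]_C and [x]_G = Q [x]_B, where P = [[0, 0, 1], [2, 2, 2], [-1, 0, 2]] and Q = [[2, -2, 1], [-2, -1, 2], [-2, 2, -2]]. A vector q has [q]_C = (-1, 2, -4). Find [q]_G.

(-3, 0, 10)

Apply P to get B-coordinates (-4, -6, -7), then Q to get G-coordinates.
The result is [q]_G = (-3, 0, 10).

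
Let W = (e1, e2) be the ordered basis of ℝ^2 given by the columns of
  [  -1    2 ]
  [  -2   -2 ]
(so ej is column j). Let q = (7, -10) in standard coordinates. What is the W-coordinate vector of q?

(1, 4)

[q]_W is the unique c with M c = q, where M has columns e1, e2.
System: -c_1 + 2c_2 = 7, -2c_1 - 2c_2 = -10; solving gives c_1 = 1, c_2 = 4.
Check: e1 + 4e2 = (7, -10).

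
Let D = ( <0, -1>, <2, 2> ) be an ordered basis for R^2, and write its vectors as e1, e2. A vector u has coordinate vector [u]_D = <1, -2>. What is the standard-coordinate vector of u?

u = M [u]_D, where M has columns e1, e2.
Carrying out the matrix-vector product, u = <-4, -5>.

<-4, -5>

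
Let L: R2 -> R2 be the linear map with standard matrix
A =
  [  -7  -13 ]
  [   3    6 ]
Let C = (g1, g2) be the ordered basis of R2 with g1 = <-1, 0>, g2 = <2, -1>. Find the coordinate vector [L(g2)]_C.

<1, 0>

Compute L(g2) = A g2 = <-1, 0> in standard coordinates.
Then write this in C-coordinates: solve for y in y_1 g1 + y_2 g2 = <-1, 0>.
This gives y = <1, 0>, which is column 2 of [L]_C.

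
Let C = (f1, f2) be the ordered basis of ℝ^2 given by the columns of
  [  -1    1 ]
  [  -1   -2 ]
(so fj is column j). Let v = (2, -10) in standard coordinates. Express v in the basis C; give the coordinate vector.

(2, 4)

[v]_C is the unique c with M c = v, where M has columns f1, f2.
System: -c_1 + c_2 = 2, -c_1 - 2c_2 = -10; solving gives c_1 = 2, c_2 = 4.
Check: 2f1 + 4f2 = (2, -10).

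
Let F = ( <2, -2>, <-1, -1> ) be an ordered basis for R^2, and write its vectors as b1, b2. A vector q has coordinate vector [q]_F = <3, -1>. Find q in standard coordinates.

<7, -5>

q = M [q]_F, where M has columns b1, b2.
Carrying out the matrix-vector product, q = <7, -5>.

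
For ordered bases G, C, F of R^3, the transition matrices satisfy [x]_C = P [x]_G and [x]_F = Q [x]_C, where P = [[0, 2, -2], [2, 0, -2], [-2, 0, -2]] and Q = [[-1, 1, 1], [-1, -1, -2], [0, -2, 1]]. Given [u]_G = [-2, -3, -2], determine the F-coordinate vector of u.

[10, -14, 8]

Apply P to get C-coordinates [-2, 0, 8], then Q to get F-coordinates.
The result is [u]_F = [10, -14, 8].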